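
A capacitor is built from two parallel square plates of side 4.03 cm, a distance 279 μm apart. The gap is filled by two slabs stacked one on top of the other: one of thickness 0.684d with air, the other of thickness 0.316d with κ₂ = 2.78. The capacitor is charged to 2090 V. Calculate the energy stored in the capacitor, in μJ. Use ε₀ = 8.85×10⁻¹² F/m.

U ≈ 141 μJ

A = (4.03 cm)² = 1.62×10⁻³ m².
Stacked slabs ⇒ two capacitors in series, each with the full plate area.
C₁ = κ₁ε₀A/d₁ = 1.00 × 8.85×10⁻¹² × 1.62×10⁻³ / 1.91×10⁻⁴ = 7.53×10⁻¹¹ F.
C₂ = κ₂ε₀A/d₂ = 2.78 × 8.85×10⁻¹² × 1.62×10⁻³ / 8.82×10⁻⁵ = 4.53×10⁻¹⁰ F.
C = (1/C₁ + 1/C₂)⁻¹ = 6.46×10⁻¹¹ F.
U = ½CV² = ½ × 6.46×10⁻¹¹ × (2090)² = 1.41×10⁻⁴ J.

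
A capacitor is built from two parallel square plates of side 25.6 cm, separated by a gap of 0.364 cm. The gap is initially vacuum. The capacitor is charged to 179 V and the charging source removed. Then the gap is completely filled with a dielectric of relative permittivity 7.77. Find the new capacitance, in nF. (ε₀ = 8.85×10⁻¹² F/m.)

1.24 nF

A = (25.6 cm)² = 6.55×10⁻² m².
Initially C₁ = ε₀A/d = 8.85×10⁻¹² × 6.55×10⁻² / 3.64×10⁻³ = 1.59×10⁻¹⁰ F.
C = κε₀A/d scales with κ, so C₂/C₁ = κ = 7.77.
C₂ = 7.77 × 1.59×10⁻¹⁰ = 1.24×10⁻⁹ F.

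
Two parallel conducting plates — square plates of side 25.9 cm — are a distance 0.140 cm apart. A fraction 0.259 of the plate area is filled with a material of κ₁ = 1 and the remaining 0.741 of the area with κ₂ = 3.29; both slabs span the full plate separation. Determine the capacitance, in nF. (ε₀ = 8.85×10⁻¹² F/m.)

A = (25.9 cm)² = 6.71×10⁻² m².
Side-by-side slabs ⇒ two capacitors in parallel, each spanning the full gap.
C₁ = κ₁ε₀A₁/d = 1.00 × 8.85×10⁻¹² × 1.74×10⁻² / 1.40×10⁻³ = 1.10×10⁻¹⁰ F.
C₂ = κ₂ε₀A₂/d = 3.29 × 8.85×10⁻¹² × 4.97×10⁻² / 1.40×10⁻³ = 1.03×10⁻⁹ F.
C = C₁ + C₂ = 1.14×10⁻⁹ F.

C ≈ 1.14 nF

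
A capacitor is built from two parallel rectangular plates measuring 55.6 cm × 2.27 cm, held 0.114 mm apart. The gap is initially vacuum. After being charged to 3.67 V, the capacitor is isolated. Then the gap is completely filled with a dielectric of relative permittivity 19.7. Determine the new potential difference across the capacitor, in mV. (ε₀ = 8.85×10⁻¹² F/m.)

186 mV

A = 55.6 × 2.27 cm² = 1.26×10⁻² m².
Initially C₁ = ε₀A/d = 8.85×10⁻¹² × 1.26×10⁻² / 1.14×10⁻⁴ = 9.80×10⁻¹⁰ F.
V₁ = 3.67 V.
Isolated ⇒ Q is held fixed. C₂ = 19.7 C₁ and V = Q/C, so V₂/V₁ = C₁/C₂ = 0.0508.
V₂ = 0.0508 × 3.67 = 0.186 V.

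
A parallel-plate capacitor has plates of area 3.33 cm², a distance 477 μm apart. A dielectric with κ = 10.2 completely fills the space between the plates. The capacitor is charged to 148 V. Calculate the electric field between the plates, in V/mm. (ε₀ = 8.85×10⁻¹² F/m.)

E = V/d = 148 / 4.77×10⁻⁴ = 3.10×10⁵ V/m.

E ≈ 310 V/mm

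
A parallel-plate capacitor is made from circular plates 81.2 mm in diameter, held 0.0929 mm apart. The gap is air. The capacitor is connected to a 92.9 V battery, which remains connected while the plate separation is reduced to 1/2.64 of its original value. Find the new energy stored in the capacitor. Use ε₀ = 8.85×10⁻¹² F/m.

A = π(81.2/2 mm)² = 5.18×10⁻³ m².
Initially C₁ = ε₀A/d = 8.85×10⁻¹² × 5.18×10⁻³ / 9.29×10⁻⁵ = 4.93×10⁻¹⁰ F.
U₁ = 2.13×10⁻⁶ J.
Battery connected ⇒ V is held fixed. C₂ = 2.64 C₁ and U = ½CV², so U₂/U₁ = C₂/C₁ = 2.64.
U₂ = 2.64 × 2.13×10⁻⁶ = 5.62×10⁻⁶ J.

U ≈ 5.62 μJ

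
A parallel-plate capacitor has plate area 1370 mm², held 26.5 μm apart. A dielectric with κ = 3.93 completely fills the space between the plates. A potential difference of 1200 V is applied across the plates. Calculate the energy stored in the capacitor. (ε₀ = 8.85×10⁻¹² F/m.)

A = 1370 mm² = 1.37×10⁻³ m².
C = κε₀A/d = 3.93 × 8.85×10⁻¹² × 1.37×10⁻³ / 2.65×10⁻⁵ = 1.80×10⁻⁹ F.
U = ½CV² = ½ × 1.80×10⁻⁹ × (1200)² = 1.29×10⁻³ J.

1.29 mJ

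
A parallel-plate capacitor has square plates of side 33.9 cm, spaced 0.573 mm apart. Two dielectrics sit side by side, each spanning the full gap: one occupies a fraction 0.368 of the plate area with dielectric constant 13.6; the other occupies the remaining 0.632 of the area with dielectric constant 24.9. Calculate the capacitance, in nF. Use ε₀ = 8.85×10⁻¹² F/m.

A = (33.9 cm)² = 0.115 m².
Side-by-side slabs ⇒ two capacitors in parallel, each spanning the full gap.
C₁ = κ₁ε₀A₁/d = 13.6 × 8.85×10⁻¹² × 4.23×10⁻² / 5.73×10⁻⁴ = 8.88×10⁻⁹ F.
C₂ = κ₂ε₀A₂/d = 24.9 × 8.85×10⁻¹² × 7.26×10⁻² / 5.73×10⁻⁴ = 2.79×10⁻⁸ F.
C = C₁ + C₂ = 3.68×10⁻⁸ F.

36.8 nF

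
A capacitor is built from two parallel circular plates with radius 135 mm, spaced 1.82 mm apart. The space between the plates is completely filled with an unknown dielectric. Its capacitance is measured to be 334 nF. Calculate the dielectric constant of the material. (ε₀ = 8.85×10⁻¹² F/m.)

A = π(135 mm)² = 5.73×10⁻² m².
κ = Cd/(ε₀A) = 3.34×10⁻⁷ × 1.82×10⁻³ / (8.85×10⁻¹² × 5.73×10⁻²) = 1200.

κ ≈ 1200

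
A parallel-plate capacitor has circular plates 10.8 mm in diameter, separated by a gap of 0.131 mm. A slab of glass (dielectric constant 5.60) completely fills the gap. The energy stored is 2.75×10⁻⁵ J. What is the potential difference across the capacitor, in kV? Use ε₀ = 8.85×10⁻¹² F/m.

A = π(10.8/2 mm)² = 9.16×10⁻⁵ m².
C = κε₀A/d = 5.60 × 8.85×10⁻¹² × 9.16×10⁻⁵ / 1.31×10⁻⁴ = 3.47×10⁻¹¹ F.
V = √(2U/C) = √(2 × 2.75×10⁻⁵ / 3.47×10⁻¹¹) = 1.26×10³ V.

V ≈ 1.26 kV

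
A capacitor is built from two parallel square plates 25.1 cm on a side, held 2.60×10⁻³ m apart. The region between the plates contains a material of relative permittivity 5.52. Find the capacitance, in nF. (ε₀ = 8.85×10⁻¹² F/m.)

A = (25.1 cm)² = 6.30×10⁻² m².
C = κε₀A/d = 5.52 × 8.85×10⁻¹² × 6.30×10⁻² / 2.60×10⁻³ = 1.18×10⁻⁹ F.

C ≈ 1.18 nF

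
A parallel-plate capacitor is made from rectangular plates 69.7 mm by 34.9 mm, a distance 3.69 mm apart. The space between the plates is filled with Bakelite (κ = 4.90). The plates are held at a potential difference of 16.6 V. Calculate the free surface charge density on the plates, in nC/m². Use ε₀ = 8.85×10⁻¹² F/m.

σ ≈ 195 nC/m²

A = 69.7 × 34.9 mm² = 2.43×10⁻³ m².
C = κε₀A/d = 4.90 × 8.85×10⁻¹² × 2.43×10⁻³ / 3.69×10⁻³ = 2.86×10⁻¹¹ F.
σ = Q/A = CV/A = 2.86×10⁻¹¹ × 16.6 / 2.43×10⁻³ = 1.95×10⁻⁷ C/m².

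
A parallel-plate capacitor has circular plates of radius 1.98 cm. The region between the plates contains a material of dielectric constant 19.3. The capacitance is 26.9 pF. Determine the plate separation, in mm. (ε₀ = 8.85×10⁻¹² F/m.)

A = π(1.98 cm)² = 1.23×10⁻³ m².
d = κε₀A/C = 19.3 × 8.85×10⁻¹² × 1.23×10⁻³ / 2.69×10⁻¹¹ = 7.82×10⁻³ m.

7.82 mm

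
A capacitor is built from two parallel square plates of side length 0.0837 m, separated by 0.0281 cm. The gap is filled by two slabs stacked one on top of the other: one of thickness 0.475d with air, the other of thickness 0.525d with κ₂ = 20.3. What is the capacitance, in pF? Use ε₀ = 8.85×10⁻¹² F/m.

A = (0.0837 m)² = 7.01×10⁻³ m².
Stacked slabs ⇒ two capacitors in series, each with the full plate area.
C₁ = κ₁ε₀A/d₁ = 1.00 × 8.85×10⁻¹² × 7.01×10⁻³ / 1.33×10⁻⁴ = 4.65×10⁻¹⁰ F.
C₂ = κ₂ε₀A/d₂ = 20.3 × 8.85×10⁻¹² × 7.01×10⁻³ / 1.48×10⁻⁴ = 8.53×10⁻⁹ F.
C = (1/C₁ + 1/C₂)⁻¹ = 4.41×10⁻¹⁰ F.

441 pF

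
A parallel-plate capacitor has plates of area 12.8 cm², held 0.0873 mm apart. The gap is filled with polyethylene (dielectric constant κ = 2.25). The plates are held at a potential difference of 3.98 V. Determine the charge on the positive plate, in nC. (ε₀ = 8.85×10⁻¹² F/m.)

1.16 nC

A = 12.8 cm² = 1.28×10⁻³ m².
C = κε₀A/d = 2.25 × 8.85×10⁻¹² × 1.28×10⁻³ / 8.73×10⁻⁵ = 2.92×10⁻¹⁰ F.
Q = CV = 2.92×10⁻¹⁰ × 3.98 = 1.16×10⁻⁹ C.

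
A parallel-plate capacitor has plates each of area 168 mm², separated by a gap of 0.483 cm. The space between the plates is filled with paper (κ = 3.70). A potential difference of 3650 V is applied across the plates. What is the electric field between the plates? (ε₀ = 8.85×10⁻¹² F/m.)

E = V/d = 3650 / 4.83×10⁻³ = 7.56×10⁵ V/m.

0.756 MV/m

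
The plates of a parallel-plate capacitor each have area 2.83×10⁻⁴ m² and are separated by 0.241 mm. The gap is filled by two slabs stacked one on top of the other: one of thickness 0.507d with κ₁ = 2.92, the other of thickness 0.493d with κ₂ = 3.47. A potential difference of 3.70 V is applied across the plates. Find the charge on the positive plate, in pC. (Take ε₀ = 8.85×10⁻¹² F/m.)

Stacked slabs ⇒ two capacitors in series, each with the full plate area.
C₁ = κ₁ε₀A/d₁ = 2.92 × 8.85×10⁻¹² × 2.83×10⁻⁴ / 1.22×10⁻⁴ = 5.99×10⁻¹¹ F.
C₂ = κ₂ε₀A/d₂ = 3.47 × 8.85×10⁻¹² × 2.83×10⁻⁴ / 1.19×10⁻⁴ = 7.31×10⁻¹¹ F.
C = (1/C₁ + 1/C₂)⁻¹ = 3.29×10⁻¹¹ F.
Q = CV = 3.29×10⁻¹¹ × 3.70 = 1.22×10⁻¹⁰ C.

122 pC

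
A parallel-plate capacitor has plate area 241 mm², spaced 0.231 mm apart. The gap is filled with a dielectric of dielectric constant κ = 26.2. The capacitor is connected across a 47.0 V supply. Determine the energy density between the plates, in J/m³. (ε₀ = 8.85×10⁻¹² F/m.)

4.80 J/m³

E = V/d = 47.0 / 2.31×10⁻⁴ = 2.03×10⁵ V/m.
u = ½κε₀E² = ½ × 26.2 × 8.85×10⁻¹² × (2.03×10⁵)² = 4.80 J/m³.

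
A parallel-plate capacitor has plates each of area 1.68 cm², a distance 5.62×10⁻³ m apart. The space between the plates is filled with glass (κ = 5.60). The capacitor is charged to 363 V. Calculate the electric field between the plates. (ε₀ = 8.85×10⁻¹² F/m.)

E ≈ 64.6 V/mm

E = V/d = 363 / 5.62×10⁻³ = 6.46×10⁴ V/m.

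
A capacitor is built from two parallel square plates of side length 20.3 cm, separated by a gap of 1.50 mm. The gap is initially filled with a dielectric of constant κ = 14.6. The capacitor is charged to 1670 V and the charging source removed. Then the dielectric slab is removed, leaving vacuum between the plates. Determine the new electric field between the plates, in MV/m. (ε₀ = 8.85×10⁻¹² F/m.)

A = (20.3 cm)² = 4.12×10⁻² m².
Initially C₁ = κε₀A/d = 14.6 × 8.85×10⁻¹² × 4.12×10⁻² / 1.50×10⁻³ = 3.55×10⁻⁹ F.
E₁ = 1.11×10⁶ V/m.
Isolated ⇒ Q is held fixed. V₂ = Q/C₂ = V₁/0.0685; E = V/d, so E₂/E₁ = (V₂/V₁)(d₁/d₂) = 14.6.
E₂ = 14.6 × 1.11×10⁶ = 1.63×10⁷ V/m.

E ≈ 16.3 MV/m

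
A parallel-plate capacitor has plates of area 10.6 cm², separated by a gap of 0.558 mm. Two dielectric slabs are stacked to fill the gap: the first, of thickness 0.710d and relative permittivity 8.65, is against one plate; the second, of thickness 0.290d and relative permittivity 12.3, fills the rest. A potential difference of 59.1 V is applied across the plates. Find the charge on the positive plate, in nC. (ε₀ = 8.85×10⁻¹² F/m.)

9.40 nC

A = 10.6 cm² = 1.06×10⁻³ m².
Stacked slabs ⇒ two capacitors in series, each with the full plate area.
C₁ = κ₁ε₀A/d₁ = 8.65 × 8.85×10⁻¹² × 1.06×10⁻³ / 3.96×10⁻⁴ = 2.05×10⁻¹⁰ F.
C₂ = κ₂ε₀A/d₂ = 12.3 × 8.85×10⁻¹² × 1.06×10⁻³ / 1.62×10⁻⁴ = 7.13×10⁻¹⁰ F.
C = (1/C₁ + 1/C₂)⁻¹ = 1.59×10⁻¹⁰ F.
Q = CV = 1.59×10⁻¹⁰ × 59.1 = 9.40×10⁻⁹ C.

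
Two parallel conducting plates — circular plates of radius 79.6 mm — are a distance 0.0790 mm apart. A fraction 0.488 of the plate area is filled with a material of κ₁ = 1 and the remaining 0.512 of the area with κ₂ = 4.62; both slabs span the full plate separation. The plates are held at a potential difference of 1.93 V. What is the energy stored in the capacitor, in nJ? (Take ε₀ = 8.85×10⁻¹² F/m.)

11.9 nJ

A = π(79.6 mm)² = 1.99×10⁻² m².
Side-by-side slabs ⇒ two capacitors in parallel, each spanning the full gap.
C₁ = κ₁ε₀A₁/d = 1.00 × 8.85×10⁻¹² × 9.71×10⁻³ / 7.90×10⁻⁵ = 1.09×10⁻⁹ F.
C₂ = κ₂ε₀A₂/d = 4.62 × 8.85×10⁻¹² × 1.02×10⁻² / 7.90×10⁻⁵ = 5.27×10⁻⁹ F.
C = C₁ + C₂ = 6.36×10⁻⁹ F.
U = ½CV² = ½ × 6.36×10⁻⁹ × (1.93)² = 1.19×10⁻⁸ J.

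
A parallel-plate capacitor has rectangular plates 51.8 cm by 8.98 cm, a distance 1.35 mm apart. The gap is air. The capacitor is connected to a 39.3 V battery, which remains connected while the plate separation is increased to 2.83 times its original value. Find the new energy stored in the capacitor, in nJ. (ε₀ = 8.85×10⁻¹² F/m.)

A = 51.8 × 8.98 cm² = 4.65×10⁻² m².
Initially C₁ = ε₀A/d = 8.85×10⁻¹² × 4.65×10⁻² / 1.35×10⁻³ = 3.05×10⁻¹⁰ F.
U₁ = 2.35×10⁻⁷ J.
Battery connected ⇒ V is held fixed. C₂ = 0.353 C₁ and U = ½CV², so U₂/U₁ = C₂/C₁ = 0.353.
U₂ = 0.353 × 2.35×10⁻⁷ = 8.32×10⁻⁸ J.

U ≈ 83.2 nJ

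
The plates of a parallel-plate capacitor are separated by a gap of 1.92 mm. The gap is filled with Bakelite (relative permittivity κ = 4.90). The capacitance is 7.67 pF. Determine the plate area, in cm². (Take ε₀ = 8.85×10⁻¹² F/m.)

A = Cd/(κε₀) = 7.67×10⁻¹² × 1.92×10⁻³ / (4.90 × 8.85×10⁻¹²) = 3.40×10⁻⁴ m².

A ≈ 3.40 cm²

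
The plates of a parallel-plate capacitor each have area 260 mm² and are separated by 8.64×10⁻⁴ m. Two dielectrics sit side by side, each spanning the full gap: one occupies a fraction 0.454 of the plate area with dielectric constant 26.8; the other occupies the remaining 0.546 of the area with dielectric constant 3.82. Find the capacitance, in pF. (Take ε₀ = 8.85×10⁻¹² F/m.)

C ≈ 38.0 pF

A = 260 mm² = 2.60×10⁻⁴ m².
Side-by-side slabs ⇒ two capacitors in parallel, each spanning the full gap.
C₁ = κ₁ε₀A₁/d = 26.8 × 8.85×10⁻¹² × 1.18×10⁻⁴ / 8.64×10⁻⁴ = 3.24×10⁻¹¹ F.
C₂ = κ₂ε₀A₂/d = 3.82 × 8.85×10⁻¹² × 1.42×10⁻⁴ / 8.64×10⁻⁴ = 5.55×10⁻¹² F.
C = C₁ + C₂ = 3.80×10⁻¹¹ F.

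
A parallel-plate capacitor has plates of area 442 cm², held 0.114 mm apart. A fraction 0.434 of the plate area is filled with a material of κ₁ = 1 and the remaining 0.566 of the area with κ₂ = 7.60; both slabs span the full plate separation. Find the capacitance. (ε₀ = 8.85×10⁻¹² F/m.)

A = 442 cm² = 4.42×10⁻² m².
Side-by-side slabs ⇒ two capacitors in parallel, each spanning the full gap.
C₁ = κ₁ε₀A₁/d = 1.00 × 8.85×10⁻¹² × 1.92×10⁻² / 1.14×10⁻⁴ = 1.49×10⁻⁹ F.
C₂ = κ₂ε₀A₂/d = 7.60 × 8.85×10⁻¹² × 2.50×10⁻² / 1.14×10⁻⁴ = 1.48×10⁻⁸ F.
C = C₁ + C₂ = 1.62×10⁻⁸ F.

16.2 nF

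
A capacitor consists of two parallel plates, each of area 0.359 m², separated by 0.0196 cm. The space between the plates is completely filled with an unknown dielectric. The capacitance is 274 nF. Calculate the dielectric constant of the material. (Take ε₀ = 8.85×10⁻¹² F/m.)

κ ≈ 16.9

κ = Cd/(ε₀A) = 2.74×10⁻⁷ × 1.96×10⁻⁴ / (8.85×10⁻¹² × 0.359) = 16.9.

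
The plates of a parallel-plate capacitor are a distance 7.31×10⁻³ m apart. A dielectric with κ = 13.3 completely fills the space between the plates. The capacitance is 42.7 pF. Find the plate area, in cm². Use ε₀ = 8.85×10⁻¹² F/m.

A = Cd/(κε₀) = 4.27×10⁻¹¹ × 7.31×10⁻³ / (13.3 × 8.85×10⁻¹²) = 2.65×10⁻³ m².

A ≈ 26.5 cm²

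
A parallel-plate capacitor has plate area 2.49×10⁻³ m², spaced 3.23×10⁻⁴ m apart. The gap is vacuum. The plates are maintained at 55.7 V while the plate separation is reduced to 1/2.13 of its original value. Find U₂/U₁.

U₂/U₁ ≈ 2.13

Battery connected ⇒ V is held fixed.
C₂ = 2.13 C₁ and U = ½CV², so U₂/U₁ = C₂/C₁ = 2.13.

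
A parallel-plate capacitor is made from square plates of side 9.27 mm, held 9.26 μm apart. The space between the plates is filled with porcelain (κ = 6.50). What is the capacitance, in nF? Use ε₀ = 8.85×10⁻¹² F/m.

C ≈ 0.534 nF

A = (9.27 mm)² = 8.59×10⁻⁵ m².
C = κε₀A/d = 6.50 × 8.85×10⁻¹² × 8.59×10⁻⁵ / 9.26×10⁻⁶ = 5.34×10⁻¹⁰ F.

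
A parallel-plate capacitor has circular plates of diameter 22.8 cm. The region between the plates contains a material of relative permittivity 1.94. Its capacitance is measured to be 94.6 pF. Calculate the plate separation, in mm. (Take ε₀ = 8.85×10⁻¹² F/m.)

d ≈ 7.41 mm

A = π(22.8/2 cm)² = 4.08×10⁻² m².
d = κε₀A/C = 1.94 × 8.85×10⁻¹² × 4.08×10⁻² / 9.46×10⁻¹¹ = 7.41×10⁻³ m.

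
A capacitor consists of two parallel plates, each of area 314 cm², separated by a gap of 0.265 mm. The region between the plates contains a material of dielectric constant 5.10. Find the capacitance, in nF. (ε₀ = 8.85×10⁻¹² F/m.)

5.35 nF

A = 314 cm² = 3.14×10⁻² m².
C = κε₀A/d = 5.10 × 8.85×10⁻¹² × 3.14×10⁻² / 2.65×10⁻⁴ = 5.35×10⁻⁹ F.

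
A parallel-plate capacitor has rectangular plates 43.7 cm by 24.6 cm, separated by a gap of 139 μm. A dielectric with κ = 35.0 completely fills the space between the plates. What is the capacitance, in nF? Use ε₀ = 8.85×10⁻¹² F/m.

A = 43.7 × 24.6 cm² = 0.108 m².
C = κε₀A/d = 35.0 × 8.85×10⁻¹² × 0.108 / 1.39×10⁻⁴ = 2.40×10⁻⁷ F.

240 nF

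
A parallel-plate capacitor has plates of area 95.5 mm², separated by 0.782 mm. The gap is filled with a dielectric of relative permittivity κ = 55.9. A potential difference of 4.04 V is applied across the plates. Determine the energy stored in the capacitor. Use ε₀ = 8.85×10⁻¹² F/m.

A = 95.5 mm² = 9.55×10⁻⁵ m².
C = κε₀A/d = 55.9 × 8.85×10⁻¹² × 9.55×10⁻⁵ / 7.82×10⁻⁴ = 6.04×10⁻¹¹ F.
U = ½CV² = ½ × 6.04×10⁻¹¹ × (4.04)² = 4.93×10⁻¹⁰ J.

493 pJ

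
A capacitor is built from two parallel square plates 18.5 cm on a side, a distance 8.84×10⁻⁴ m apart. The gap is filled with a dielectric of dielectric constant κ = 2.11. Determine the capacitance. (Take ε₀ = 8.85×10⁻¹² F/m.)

A = (18.5 cm)² = 3.42×10⁻² m².
C = κε₀A/d = 2.11 × 8.85×10⁻¹² × 3.42×10⁻² / 8.84×10⁻⁴ = 7.23×10⁻¹⁰ F.

C ≈ 0.723 nF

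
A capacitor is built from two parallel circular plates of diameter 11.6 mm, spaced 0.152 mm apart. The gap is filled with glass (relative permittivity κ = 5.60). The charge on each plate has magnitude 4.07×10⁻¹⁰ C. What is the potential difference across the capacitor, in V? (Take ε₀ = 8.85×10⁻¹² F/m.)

V ≈ 11.8 V

A = π(11.6/2 mm)² = 1.06×10⁻⁴ m².
C = κε₀A/d = 5.60 × 8.85×10⁻¹² × 1.06×10⁻⁴ / 1.52×10⁻⁴ = 3.45×10⁻¹¹ F.
V = Q/C = 4.07×10⁻¹⁰ / 3.45×10⁻¹¹ = 11.8 V.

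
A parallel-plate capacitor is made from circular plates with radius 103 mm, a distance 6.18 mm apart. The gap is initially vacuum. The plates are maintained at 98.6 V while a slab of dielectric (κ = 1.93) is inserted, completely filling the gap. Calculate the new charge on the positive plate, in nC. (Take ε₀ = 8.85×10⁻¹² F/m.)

A = π(103 mm)² = 3.33×10⁻² m².
Initially C₁ = ε₀A/d = 8.85×10⁻¹² × 3.33×10⁻² / 6.18×10⁻³ = 4.77×10⁻¹¹ F.
Q₁ = 4.71×10⁻⁹ C.
Battery connected ⇒ V is held fixed. C₂ = 1.93 C₁ and Q = CV, so Q₂/Q₁ = C₂/C₁ = 1.93.
Q₂ = 1.93 × 4.71×10⁻⁹ = 9.08×10⁻⁹ C.

Q ≈ 9.08 nC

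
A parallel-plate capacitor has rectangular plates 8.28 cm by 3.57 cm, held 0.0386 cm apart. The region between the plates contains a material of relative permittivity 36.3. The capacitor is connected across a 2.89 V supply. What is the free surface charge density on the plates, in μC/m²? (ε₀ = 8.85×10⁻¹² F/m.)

A = 8.28 × 3.57 cm² = 2.96×10⁻³ m².
C = κε₀A/d = 36.3 × 8.85×10⁻¹² × 2.96×10⁻³ / 3.86×10⁻⁴ = 2.46×10⁻⁹ F.
σ = Q/A = CV/A = 2.46×10⁻⁹ × 2.89 / 2.96×10⁻³ = 2.41×10⁻⁶ C/m².

2.41 μC/m²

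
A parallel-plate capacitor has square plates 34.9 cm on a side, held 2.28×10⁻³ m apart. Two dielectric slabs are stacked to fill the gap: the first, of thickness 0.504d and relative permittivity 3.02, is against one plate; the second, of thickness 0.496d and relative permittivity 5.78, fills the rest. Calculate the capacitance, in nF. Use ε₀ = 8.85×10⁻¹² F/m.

A = (34.9 cm)² = 0.122 m².
Stacked slabs ⇒ two capacitors in series, each with the full plate area.
C₁ = κ₁ε₀A/d₁ = 3.02 × 8.85×10⁻¹² × 0.122 / 1.15×10⁻³ = 2.83×10⁻⁹ F.
C₂ = κ₂ε₀A/d₂ = 5.78 × 8.85×10⁻¹² × 0.122 / 1.13×10⁻³ = 5.51×10⁻⁹ F.
C = (1/C₁ + 1/C₂)⁻¹ = 1.87×10⁻⁹ F.

C ≈ 1.87 nF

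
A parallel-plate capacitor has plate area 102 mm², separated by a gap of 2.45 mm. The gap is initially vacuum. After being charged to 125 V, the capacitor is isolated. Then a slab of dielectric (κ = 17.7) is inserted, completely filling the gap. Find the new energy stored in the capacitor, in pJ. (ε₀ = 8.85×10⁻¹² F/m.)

U ≈ 163 pJ

A = 102 mm² = 1.02×10⁻⁴ m².
Initially C₁ = ε₀A/d = 8.85×10⁻¹² × 1.02×10⁻⁴ / 2.45×10⁻³ = 3.68×10⁻¹³ F.
U₁ = 2.88×10⁻⁹ J.
Isolated ⇒ Q is held fixed. C₂ = 17.7 C₁ and U = Q²/(2C), so U₂/U₁ = C₁/C₂ = 0.0565.
U₂ = 0.0565 × 2.88×10⁻⁹ = 1.63×10⁻¹⁰ J.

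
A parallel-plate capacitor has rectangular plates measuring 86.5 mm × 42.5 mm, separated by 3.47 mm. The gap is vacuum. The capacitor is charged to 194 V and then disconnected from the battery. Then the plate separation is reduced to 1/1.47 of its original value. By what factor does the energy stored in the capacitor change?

Isolated ⇒ Q is held fixed.
C₂ = 1.47 C₁ and U = Q²/(2C), so U₂/U₁ = C₁/C₂ = 0.680.

U₂/U₁ ≈ 0.680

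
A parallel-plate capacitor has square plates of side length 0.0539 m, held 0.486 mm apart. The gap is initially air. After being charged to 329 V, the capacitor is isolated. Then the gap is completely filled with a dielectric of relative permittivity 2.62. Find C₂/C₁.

C = κε₀A/d scales with κ, so C₂/C₁ = κ = 2.62.

C₂/C₁ ≈ 2.62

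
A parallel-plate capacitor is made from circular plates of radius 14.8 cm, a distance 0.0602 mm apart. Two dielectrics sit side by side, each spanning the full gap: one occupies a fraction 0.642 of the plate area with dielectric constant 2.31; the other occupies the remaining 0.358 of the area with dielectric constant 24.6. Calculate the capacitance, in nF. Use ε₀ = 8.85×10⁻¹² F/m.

C ≈ 104 nF

A = π(14.8 cm)² = 6.88×10⁻² m².
Side-by-side slabs ⇒ two capacitors in parallel, each spanning the full gap.
C₁ = κ₁ε₀A₁/d = 2.31 × 8.85×10⁻¹² × 4.42×10⁻² / 6.02×10⁻⁵ = 1.50×10⁻⁸ F.
C₂ = κ₂ε₀A₂/d = 24.6 × 8.85×10⁻¹² × 2.46×10⁻² / 6.02×10⁻⁵ = 8.91×10⁻⁸ F.
C = C₁ + C₂ = 1.04×10⁻⁷ F.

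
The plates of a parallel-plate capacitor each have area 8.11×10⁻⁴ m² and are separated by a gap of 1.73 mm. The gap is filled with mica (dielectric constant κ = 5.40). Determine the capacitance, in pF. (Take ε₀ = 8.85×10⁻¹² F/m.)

C ≈ 22.4 pF

C = κε₀A/d = 5.40 × 8.85×10⁻¹² × 8.11×10⁻⁴ / 1.73×10⁻³ = 2.24×10⁻¹¹ F.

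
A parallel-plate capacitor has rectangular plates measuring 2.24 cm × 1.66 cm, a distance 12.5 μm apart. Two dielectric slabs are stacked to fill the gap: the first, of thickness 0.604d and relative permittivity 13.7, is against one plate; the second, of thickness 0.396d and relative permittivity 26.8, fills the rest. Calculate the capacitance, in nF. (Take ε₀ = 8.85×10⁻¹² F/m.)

C ≈ 4.47 nF

A = 2.24 × 1.66 cm² = 3.72×10⁻⁴ m².
Stacked slabs ⇒ two capacitors in series, each with the full plate area.
C₁ = κ₁ε₀A/d₁ = 13.7 × 8.85×10⁻¹² × 3.72×10⁻⁴ / 7.55×10⁻⁶ = 5.97×10⁻⁹ F.
C₂ = κ₂ε₀A/d₂ = 26.8 × 8.85×10⁻¹² × 3.72×10⁻⁴ / 4.95×10⁻⁶ = 1.78×10⁻⁸ F.
C = (1/C₁ + 1/C₂)⁻¹ = 4.47×10⁻⁹ F.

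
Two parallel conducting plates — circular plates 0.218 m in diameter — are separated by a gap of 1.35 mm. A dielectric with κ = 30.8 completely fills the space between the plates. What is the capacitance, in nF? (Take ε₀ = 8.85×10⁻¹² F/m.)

C ≈ 7.54 nF

A = π(0.218/2 m)² = 3.73×10⁻² m².
C = κε₀A/d = 30.8 × 8.85×10⁻¹² × 3.73×10⁻² / 1.35×10⁻³ = 7.54×10⁻⁹ F.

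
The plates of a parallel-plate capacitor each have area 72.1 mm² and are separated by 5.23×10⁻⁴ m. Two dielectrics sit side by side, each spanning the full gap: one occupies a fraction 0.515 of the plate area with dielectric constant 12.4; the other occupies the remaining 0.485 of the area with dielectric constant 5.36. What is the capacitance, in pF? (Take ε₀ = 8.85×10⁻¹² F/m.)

A = 72.1 mm² = 7.21×10⁻⁵ m².
Side-by-side slabs ⇒ two capacitors in parallel, each spanning the full gap.
C₁ = κ₁ε₀A₁/d = 12.4 × 8.85×10⁻¹² × 3.71×10⁻⁵ / 5.23×10⁻⁴ = 7.79×10⁻¹² F.
C₂ = κ₂ε₀A₂/d = 5.36 × 8.85×10⁻¹² × 3.50×10⁻⁵ / 5.23×10⁻⁴ = 3.17×10⁻¹² F.
C = C₁ + C₂ = 1.10×10⁻¹¹ F.

11.0 pF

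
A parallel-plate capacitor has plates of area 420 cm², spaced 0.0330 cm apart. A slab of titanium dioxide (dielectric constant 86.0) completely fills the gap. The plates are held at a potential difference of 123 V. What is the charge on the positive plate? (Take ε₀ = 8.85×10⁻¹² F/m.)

A = 420 cm² = 4.20×10⁻² m².
C = κε₀A/d = 86.0 × 8.85×10⁻¹² × 4.20×10⁻² / 3.30×10⁻⁴ = 9.69×10⁻⁸ F.
Q = CV = 9.69×10⁻⁸ × 123 = 1.19×10⁻⁵ C.

Q ≈ 11.9 μC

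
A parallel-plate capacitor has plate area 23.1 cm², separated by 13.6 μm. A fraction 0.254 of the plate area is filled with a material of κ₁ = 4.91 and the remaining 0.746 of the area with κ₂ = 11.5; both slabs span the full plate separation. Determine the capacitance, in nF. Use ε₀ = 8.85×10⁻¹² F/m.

A = 23.1 cm² = 2.31×10⁻³ m².
Side-by-side slabs ⇒ two capacitors in parallel, each spanning the full gap.
C₁ = κ₁ε₀A₁/d = 4.91 × 8.85×10⁻¹² × 5.87×10⁻⁴ / 1.36×10⁻⁵ = 1.87×10⁻⁹ F.
C₂ = κ₂ε₀A₂/d = 11.5 × 8.85×10⁻¹² × 1.72×10⁻³ / 1.36×10⁻⁵ = 1.29×10⁻⁸ F.
C = C₁ + C₂ = 1.48×10⁻⁸ F.

14.8 nF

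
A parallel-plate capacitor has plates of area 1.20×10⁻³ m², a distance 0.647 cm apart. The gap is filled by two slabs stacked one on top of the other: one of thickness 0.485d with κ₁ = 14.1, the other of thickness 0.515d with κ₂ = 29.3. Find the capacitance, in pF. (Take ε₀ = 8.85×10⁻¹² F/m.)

Stacked slabs ⇒ two capacitors in series, each with the full plate area.
C₁ = κ₁ε₀A/d₁ = 14.1 × 8.85×10⁻¹² × 1.20×10⁻³ / 3.14×10⁻³ = 4.77×10⁻¹¹ F.
C₂ = κ₂ε₀A/d₂ = 29.3 × 8.85×10⁻¹² × 1.20×10⁻³ / 3.33×10⁻³ = 9.34×10⁻¹¹ F.
C = (1/C₁ + 1/C₂)⁻¹ = 3.16×10⁻¹¹ F.

31.6 pF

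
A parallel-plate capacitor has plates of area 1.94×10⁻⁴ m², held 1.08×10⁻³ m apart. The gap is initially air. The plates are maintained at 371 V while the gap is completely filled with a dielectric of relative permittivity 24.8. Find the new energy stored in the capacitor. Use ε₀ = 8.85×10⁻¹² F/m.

Initially C₁ = ε₀A/d = 8.85×10⁻¹² × 1.94×10⁻⁴ / 1.08×10⁻³ = 1.59×10⁻¹² F.
U₁ = 1.09×10⁻⁷ J.
Battery connected ⇒ V is held fixed. C₂ = 24.8 C₁ and U = ½CV², so U₂/U₁ = C₂/C₁ = 24.8.
U₂ = 24.8 × 1.09×10⁻⁷ = 2.71×10⁻⁶ J.

2.71 μJ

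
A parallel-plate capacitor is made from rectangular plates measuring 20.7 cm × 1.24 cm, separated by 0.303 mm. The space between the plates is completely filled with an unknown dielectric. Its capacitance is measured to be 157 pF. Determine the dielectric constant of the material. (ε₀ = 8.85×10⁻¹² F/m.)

A = 20.7 × 1.24 cm² = 2.57×10⁻³ m².
κ = Cd/(ε₀A) = 1.57×10⁻¹⁰ × 3.03×10⁻⁴ / (8.85×10⁻¹² × 2.57×10⁻³) = 2.09.

κ ≈ 2.09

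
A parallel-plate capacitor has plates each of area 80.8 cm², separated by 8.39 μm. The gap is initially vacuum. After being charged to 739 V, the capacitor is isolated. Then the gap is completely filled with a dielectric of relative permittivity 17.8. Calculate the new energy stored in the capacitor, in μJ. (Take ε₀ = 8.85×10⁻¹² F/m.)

A = 80.8 cm² = 8.08×10⁻³ m².
Initially C₁ = ε₀A/d = 8.85×10⁻¹² × 8.08×10⁻³ / 8.39×10⁻⁶ = 8.52×10⁻⁹ F.
U₁ = 2.33×10⁻³ J.
Isolated ⇒ Q is held fixed. C₂ = 17.8 C₁ and U = Q²/(2C), so U₂/U₁ = C₁/C₂ = 0.0562.
U₂ = 0.0562 × 2.33×10⁻³ = 1.31×10⁻⁴ J.

131 μJ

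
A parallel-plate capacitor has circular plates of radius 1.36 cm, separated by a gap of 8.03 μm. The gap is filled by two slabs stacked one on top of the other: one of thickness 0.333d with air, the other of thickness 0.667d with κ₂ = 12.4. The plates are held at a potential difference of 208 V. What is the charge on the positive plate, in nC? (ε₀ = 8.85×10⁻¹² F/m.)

A = π(1.36 cm)² = 5.81×10⁻⁴ m².
Stacked slabs ⇒ two capacitors in series, each with the full plate area.
C₁ = κ₁ε₀A/d₁ = 1.00 × 8.85×10⁻¹² × 5.81×10⁻⁴ / 2.67×10⁻⁶ = 1.92×10⁻⁹ F.
C₂ = κ₂ε₀A/d₂ = 12.4 × 8.85×10⁻¹² × 5.81×10⁻⁴ / 5.36×10⁻⁶ = 1.19×10⁻⁸ F.
C = (1/C₁ + 1/C₂)⁻¹ = 1.66×10⁻⁹ F.
Q = CV = 1.66×10⁻⁹ × 208 = 3.44×10⁻⁷ C.

344 nC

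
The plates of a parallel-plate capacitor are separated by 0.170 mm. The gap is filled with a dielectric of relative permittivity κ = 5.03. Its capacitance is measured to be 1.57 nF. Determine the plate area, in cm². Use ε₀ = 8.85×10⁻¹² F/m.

A = Cd/(κε₀) = 1.57×10⁻⁹ × 1.70×10⁻⁴ / (5.03 × 8.85×10⁻¹²) = 6.00×10⁻³ m².

A ≈ 60.0 cm²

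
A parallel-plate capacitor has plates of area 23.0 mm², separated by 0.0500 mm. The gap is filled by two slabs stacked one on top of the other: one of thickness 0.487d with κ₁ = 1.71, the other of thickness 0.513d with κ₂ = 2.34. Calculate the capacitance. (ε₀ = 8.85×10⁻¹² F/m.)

A = 23.0 mm² = 2.30×10⁻⁵ m².
Stacked slabs ⇒ two capacitors in series, each with the full plate area.
C₁ = κ₁ε₀A/d₁ = 1.71 × 8.85×10⁻¹² × 2.30×10⁻⁵ / 2.43×10⁻⁵ = 1.43×10⁻¹¹ F.
C₂ = κ₂ε₀A/d₂ = 2.34 × 8.85×10⁻¹² × 2.30×10⁻⁵ / 2.56×10⁻⁵ = 1.86×10⁻¹¹ F.
C = (1/C₁ + 1/C₂)⁻¹ = 8.08×10⁻¹² F.

C ≈ 8.08 pF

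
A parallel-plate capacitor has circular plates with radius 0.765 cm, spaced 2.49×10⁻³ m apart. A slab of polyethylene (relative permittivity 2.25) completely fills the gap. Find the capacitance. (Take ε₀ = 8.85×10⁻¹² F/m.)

A = π(0.765 cm)² = 1.84×10⁻⁴ m².
C = κε₀A/d = 2.25 × 8.85×10⁻¹² × 1.84×10⁻⁴ / 2.49×10⁻³ = 1.47×10⁻¹² F.

1.47 pF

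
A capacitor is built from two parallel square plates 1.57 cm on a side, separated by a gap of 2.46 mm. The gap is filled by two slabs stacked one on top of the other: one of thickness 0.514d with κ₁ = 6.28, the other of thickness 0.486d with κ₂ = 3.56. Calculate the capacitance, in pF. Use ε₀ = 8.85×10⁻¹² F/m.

A = (1.57 cm)² = 2.46×10⁻⁴ m².
Stacked slabs ⇒ two capacitors in series, each with the full plate area.
C₁ = κ₁ε₀A/d₁ = 6.28 × 8.85×10⁻¹² × 2.46×10⁻⁴ / 1.26×10⁻³ = 1.08×10⁻¹¹ F.
C₂ = κ₂ε₀A/d₂ = 3.56 × 8.85×10⁻¹² × 2.46×10⁻⁴ / 1.20×10⁻³ = 6.50×10⁻¹² F.
C = (1/C₁ + 1/C₂)⁻¹ = 4.06×10⁻¹² F.

C ≈ 4.06 pF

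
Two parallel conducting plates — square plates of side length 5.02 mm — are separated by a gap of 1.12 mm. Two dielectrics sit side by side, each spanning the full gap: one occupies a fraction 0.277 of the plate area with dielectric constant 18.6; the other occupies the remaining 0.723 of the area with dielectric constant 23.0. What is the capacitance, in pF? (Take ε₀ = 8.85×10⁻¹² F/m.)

C ≈ 4.34 pF

A = (5.02 mm)² = 2.52×10⁻⁵ m².
Side-by-side slabs ⇒ two capacitors in parallel, each spanning the full gap.
C₁ = κ₁ε₀A₁/d = 18.6 × 8.85×10⁻¹² × 6.98×10⁻⁶ / 1.12×10⁻³ = 1.03×10⁻¹² F.
C₂ = κ₂ε₀A₂/d = 23.0 × 8.85×10⁻¹² × 1.82×10⁻⁵ / 1.12×10⁻³ = 3.31×10⁻¹² F.
C = C₁ + C₂ = 4.34×10⁻¹² F.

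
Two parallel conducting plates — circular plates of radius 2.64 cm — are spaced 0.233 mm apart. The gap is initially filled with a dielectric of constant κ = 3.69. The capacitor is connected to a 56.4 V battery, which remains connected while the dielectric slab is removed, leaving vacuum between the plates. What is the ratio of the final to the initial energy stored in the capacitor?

Battery connected ⇒ V is held fixed.
C₂ = 0.271 C₁ and U = ½CV², so U₂/U₁ = C₂/C₁ = 0.271.

U₂/U₁ ≈ 0.271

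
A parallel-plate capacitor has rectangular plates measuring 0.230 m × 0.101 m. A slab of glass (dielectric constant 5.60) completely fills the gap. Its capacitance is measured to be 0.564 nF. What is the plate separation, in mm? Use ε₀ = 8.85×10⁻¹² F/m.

d ≈ 2.04 mm

A = 0.230 × 0.101 m² = 2.32×10⁻² m².
d = κε₀A/C = 5.60 × 8.85×10⁻¹² × 2.32×10⁻² / 5.64×10⁻¹⁰ = 2.04×10⁻³ m.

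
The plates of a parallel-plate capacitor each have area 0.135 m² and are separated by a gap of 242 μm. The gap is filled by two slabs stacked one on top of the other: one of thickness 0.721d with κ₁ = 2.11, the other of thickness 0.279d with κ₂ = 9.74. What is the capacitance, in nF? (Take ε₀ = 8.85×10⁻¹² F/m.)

Stacked slabs ⇒ two capacitors in series, each with the full plate area.
C₁ = κ₁ε₀A/d₁ = 2.11 × 8.85×10⁻¹² × 0.135 / 1.74×10⁻⁴ = 1.44×10⁻⁸ F.
C₂ = κ₂ε₀A/d₂ = 9.74 × 8.85×10⁻¹² × 0.135 / 6.75×10⁻⁵ = 1.72×10⁻⁷ F.
C = (1/C₁ + 1/C₂)⁻¹ = 1.33×10⁻⁸ F.

C ≈ 13.3 nF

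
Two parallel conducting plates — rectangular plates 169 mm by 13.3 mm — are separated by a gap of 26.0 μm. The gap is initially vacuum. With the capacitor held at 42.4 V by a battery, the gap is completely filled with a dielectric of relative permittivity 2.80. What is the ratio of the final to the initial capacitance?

C = κε₀A/d scales with κ, so C₂/C₁ = κ = 2.80.

C₂/C₁ ≈ 2.80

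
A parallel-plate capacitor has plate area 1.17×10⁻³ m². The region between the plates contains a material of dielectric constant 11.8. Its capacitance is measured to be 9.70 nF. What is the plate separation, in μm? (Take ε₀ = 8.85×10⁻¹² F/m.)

d ≈ 12.6 μm

d = κε₀A/C = 11.8 × 8.85×10⁻¹² × 1.17×10⁻³ / 9.70×10⁻⁹ = 1.26×10⁻⁵ m.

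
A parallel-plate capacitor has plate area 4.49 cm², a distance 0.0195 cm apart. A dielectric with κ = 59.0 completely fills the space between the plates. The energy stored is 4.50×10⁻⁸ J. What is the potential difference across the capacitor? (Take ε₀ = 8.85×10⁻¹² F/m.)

A = 4.49 cm² = 4.49×10⁻⁴ m².
C = κε₀A/d = 59.0 × 8.85×10⁻¹² × 4.49×10⁻⁴ / 1.95×10⁻⁴ = 1.20×10⁻⁹ F.
V = √(2U/C) = √(2 × 4.50×10⁻⁸ / 1.20×10⁻⁹) = 8.65 V.

V ≈ 8.65 V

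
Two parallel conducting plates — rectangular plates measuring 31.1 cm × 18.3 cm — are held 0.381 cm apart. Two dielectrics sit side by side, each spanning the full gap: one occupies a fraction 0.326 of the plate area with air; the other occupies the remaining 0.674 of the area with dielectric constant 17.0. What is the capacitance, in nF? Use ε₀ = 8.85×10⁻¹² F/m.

A = 31.1 × 18.3 cm² = 5.69×10⁻² m².
Side-by-side slabs ⇒ two capacitors in parallel, each spanning the full gap.
C₁ = κ₁ε₀A₁/d = 1.00 × 8.85×10⁻¹² × 1.86×10⁻² / 3.81×10⁻³ = 4.31×10⁻¹¹ F.
C₂ = κ₂ε₀A₂/d = 17.0 × 8.85×10⁻¹² × 3.84×10⁻² / 3.81×10⁻³ = 1.51×10⁻⁹ F.
C = C₁ + C₂ = 1.56×10⁻⁹ F.

C ≈ 1.56 nF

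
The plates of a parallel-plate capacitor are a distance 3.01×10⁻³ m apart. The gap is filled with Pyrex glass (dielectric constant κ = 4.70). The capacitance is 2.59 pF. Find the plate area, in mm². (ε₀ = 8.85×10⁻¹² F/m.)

187 mm²

A = Cd/(κε₀) = 2.59×10⁻¹² × 3.01×10⁻³ / (4.70 × 8.85×10⁻¹²) = 1.87×10⁻⁴ m².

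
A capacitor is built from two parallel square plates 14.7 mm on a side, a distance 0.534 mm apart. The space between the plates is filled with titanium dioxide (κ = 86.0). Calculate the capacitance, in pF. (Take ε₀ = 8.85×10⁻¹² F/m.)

A = (14.7 mm)² = 2.16×10⁻⁴ m².
C = κε₀A/d = 86.0 × 8.85×10⁻¹² × 2.16×10⁻⁴ / 5.34×10⁻⁴ = 3.08×10⁻¹⁰ F.

C ≈ 308 pF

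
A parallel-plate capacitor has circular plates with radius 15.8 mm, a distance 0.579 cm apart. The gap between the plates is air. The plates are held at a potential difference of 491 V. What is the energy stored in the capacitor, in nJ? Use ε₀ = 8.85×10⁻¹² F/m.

U ≈ 144 nJ

A = π(15.8 mm)² = 7.84×10⁻⁴ m².
C = ε₀A/d = 8.85×10⁻¹² × 7.84×10⁻⁴ / 5.79×10⁻³ = 1.20×10⁻¹² F.
U = ½CV² = ½ × 1.20×10⁻¹² × (491)² = 1.44×10⁻⁷ J.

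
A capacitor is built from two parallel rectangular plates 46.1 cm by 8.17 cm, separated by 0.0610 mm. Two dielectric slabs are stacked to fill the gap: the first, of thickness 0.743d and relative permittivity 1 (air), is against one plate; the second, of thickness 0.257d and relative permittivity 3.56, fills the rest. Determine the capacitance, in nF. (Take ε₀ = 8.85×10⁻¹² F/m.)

A = 46.1 × 8.17 cm² = 3.77×10⁻² m².
Stacked slabs ⇒ two capacitors in series, each with the full plate area.
C₁ = κ₁ε₀A/d₁ = 1.00 × 8.85×10⁻¹² × 3.77×10⁻² / 4.53×10⁻⁵ = 7.35×10⁻⁹ F.
C₂ = κ₂ε₀A/d₂ = 3.56 × 8.85×10⁻¹² × 3.77×10⁻² / 1.57×10⁻⁵ = 7.57×10⁻⁸ F.
C = (1/C₁ + 1/C₂)⁻¹ = 6.70×10⁻⁹ F.

C ≈ 6.70 nF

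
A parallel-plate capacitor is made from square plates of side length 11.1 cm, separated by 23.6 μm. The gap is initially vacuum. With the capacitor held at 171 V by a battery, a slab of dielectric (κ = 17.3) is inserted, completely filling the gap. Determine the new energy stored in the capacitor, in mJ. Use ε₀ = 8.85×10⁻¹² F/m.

U ≈ 1.17 mJ

A = (11.1 cm)² = 1.23×10⁻² m².
Initially C₁ = ε₀A/d = 8.85×10⁻¹² × 1.23×10⁻² / 2.36×10⁻⁵ = 4.62×10⁻⁹ F.
U₁ = 6.76×10⁻⁵ J.
Battery connected ⇒ V is held fixed. C₂ = 17.3 C₁ and U = ½CV², so U₂/U₁ = C₂/C₁ = 17.3.
U₂ = 17.3 × 6.76×10⁻⁵ = 1.17×10⁻³ J.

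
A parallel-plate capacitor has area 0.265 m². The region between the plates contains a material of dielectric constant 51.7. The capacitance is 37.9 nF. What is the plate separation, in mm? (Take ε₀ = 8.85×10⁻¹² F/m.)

d ≈ 3.20 mm

d = κε₀A/C = 51.7 × 8.85×10⁻¹² × 0.265 / 3.79×10⁻⁸ = 3.20×10⁻³ m.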